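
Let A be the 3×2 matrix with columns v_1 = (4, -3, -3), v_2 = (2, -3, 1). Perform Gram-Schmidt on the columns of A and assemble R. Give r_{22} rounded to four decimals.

v_1 = (4, -3, -3); ‖v_1‖ = 5.8310, so q_1 = (0.6860, -0.5145, -0.5145).
q_1·v_2 = 0.6860·2 + (-0.5145)·(-3) + (-0.5145)·1 = 2.4010.
u_2 = v_2 − 2.4010·q_1 = (0.3529, -1.7647, 2.2353).
r_{22} = ‖u_2‖ = 2.8697.

r_{22} = 2.8697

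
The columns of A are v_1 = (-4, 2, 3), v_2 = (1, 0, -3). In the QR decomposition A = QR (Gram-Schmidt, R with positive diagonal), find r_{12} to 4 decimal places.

r_{12} = -2.4140

v_1 = (-4, 2, 3); ‖v_1‖ = 5.3852, so q_1 = (-0.7428, 0.3714, 0.5571).
r_{12} = q_1·v_2 = -2.4140.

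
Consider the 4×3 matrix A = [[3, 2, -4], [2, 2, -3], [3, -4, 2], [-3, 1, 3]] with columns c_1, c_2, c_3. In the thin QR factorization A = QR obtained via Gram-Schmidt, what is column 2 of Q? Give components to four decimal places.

c_1 = (3, 2, 3, -3); ‖c_1‖ = 5.5678, so e_1 = (0.5388, 0.3592, 0.5388, -0.5388).
e_1·c_2 = 0.5388·2 + 0.3592·2 + 0.5388·(-4) + (-0.5388)·1 = -0.8980.
u_2 = c_2 + 0.8980·e_1 = (2.4839, 2.3226, -3.5161, 0.5161).
‖u_2‖ = 4.9187, so e_2 = (0.5050, 0.4722, -0.7149, 0.1049).

e_2 = (0.5050, 0.4722, -0.7149, 0.1049)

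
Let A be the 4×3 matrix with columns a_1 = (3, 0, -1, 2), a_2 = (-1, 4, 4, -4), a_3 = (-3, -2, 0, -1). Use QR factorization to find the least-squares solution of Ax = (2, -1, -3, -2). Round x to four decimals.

q_1 = a_1/‖a_1‖ = (3, 0, -1, 2)/3.7417 = (0.8018, 0.0000, -0.2673, 0.5345).
r_{12} = q_1·a_2 = -4.0089.
u_2 = a_2 + 4.0089·q_1 = (2.2143, 4.0000, 2.9286, -1.8571).
‖u_2‖ = 5.7383, so q_2 = (0.3859, 0.6971, 0.5104, -0.3236).
r_{13} = q_1·a_3 = -2.9399; r_{23} = q_2·a_3 = -2.2281.
u_3 = a_3 + 2.9399·q_1 + 2.2281·q_2 = (0.2169, -0.4469, 0.3514, -0.1497).
‖u_3‖ = 0.6266, so q_3 = (0.3462, -0.7131, 0.5608, -0.2389).
Qᵀb = (1.3363, -0.8091, 0.2008).
Back-substitute: x_3 = 0.2008/0.6266 = 0.3204.
x_2 = (-0.8091 + 2.2281·0.3204)/5.7383 = -0.0166.
x_1 = (1.3363 + 4.0089·(-0.0166) + 2.9399·0.3204)/3.7417 = 0.5912.

x = (0.5912, -0.0166, 0.3204)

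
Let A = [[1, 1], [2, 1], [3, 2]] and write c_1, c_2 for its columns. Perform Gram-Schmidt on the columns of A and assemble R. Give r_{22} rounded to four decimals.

r_{22} = 0.4629

q_1 = c_1/‖c_1‖ = (1, 2, 3)/3.7417 = (0.2673, 0.5345, 0.8018).
r_{12} = q_1·c_2 = 2.4054.
u_2 = c_2 − 2.4054·q_1 = (0.3571, -0.2857, 0.0714).
r_{22} = ‖u_2‖ = 0.4629.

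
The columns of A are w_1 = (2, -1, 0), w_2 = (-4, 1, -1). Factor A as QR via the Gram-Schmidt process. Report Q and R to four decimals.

w_1 = (2, -1, 0); ‖w_1‖ = 2.2361, so q_1 = (0.8944, -0.4472, 0.0000).
q_1·w_2 = 0.8944·(-4) + (-0.4472)·1 + 0.0000·(-1) = -4.0249.
u_2 = w_2 + 4.0249·q_1 = (-0.4000, -0.8000, -1.0000).
‖u_2‖ = 1.3416, so q_2 = (-0.2981, -0.5963, -0.7454).

Q = [[0.8944, -0.2981], [-0.4472, -0.5963], [0.0000, -0.7454]], R = [[2.2361, -4.0249], [0.0000, 1.3416]]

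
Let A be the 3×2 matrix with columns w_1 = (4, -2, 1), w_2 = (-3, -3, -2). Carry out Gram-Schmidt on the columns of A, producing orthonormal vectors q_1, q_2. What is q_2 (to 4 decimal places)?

q_1 = w_1/‖w_1‖ = (4, -2, 1)/4.5826 = (0.8729, -0.4364, 0.2182).
r_{12} = q_1·w_2 = -1.7457.
u_2 = w_2 + 1.7457·q_1 = (-1.4762, -3.7619, -1.6190).
‖u_2‖ = 4.3534, so q_2 = (-0.3391, -0.8641, -0.3719).

q_2 = (-0.3391, -0.8641, -0.3719)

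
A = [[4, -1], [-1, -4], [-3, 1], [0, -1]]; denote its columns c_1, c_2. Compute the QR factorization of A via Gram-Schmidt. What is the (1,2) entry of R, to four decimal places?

r_{12} = -0.5883

c_1 = (4, -1, -3, 0); ‖c_1‖ = 5.0990, so q_1 = (0.7845, -0.1961, -0.5883, 0.0000).
r_{12} = q_1·c_2 = -0.5883.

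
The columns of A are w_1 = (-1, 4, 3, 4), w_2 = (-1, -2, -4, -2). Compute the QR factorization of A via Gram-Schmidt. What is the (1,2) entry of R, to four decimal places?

q_1 = w_1/‖w_1‖ = (-1, 4, 3, 4)/6.4807 = (-0.1543, 0.6172, 0.4629, 0.6172).
r_{12} = q_1·w_2 = -4.1662.

r_{12} = -4.1662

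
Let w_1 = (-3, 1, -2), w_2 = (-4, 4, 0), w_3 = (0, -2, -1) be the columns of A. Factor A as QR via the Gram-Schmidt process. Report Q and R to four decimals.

w_1 = (-3, 1, -2); ‖w_1‖ = 3.7417, so q_1 = (-0.8018, 0.2673, -0.5345).
q_1·w_2 = (-0.8018)·(-4) + 0.2673·4 + (-0.5345)·0 = 4.2762.
u_2 = w_2 − 4.2762·q_1 = (-0.5714, 2.8571, 2.2857).
‖u_2‖ = 3.7033, so q_2 = (-0.1543, 0.7715, 0.6172).
q_1·w_3 = (-0.8018)·0 + 0.2673·(-2) + (-0.5345)·(-1) = 0.0000; q_2·w_3 = (-0.1543)·0 + 0.7715·(-2) + 0.6172·(-1) = -2.1602.
u_3 = w_3 + 0.0000·q_1 + 2.1602·q_2 = (-0.3333, -0.3333, 0.3333).
‖u_3‖ = 0.5774, so q_3 = (-0.5774, -0.5774, 0.5774).

Q = [[-0.8018, -0.1543, -0.5774], [0.2673, 0.7715, -0.5774], [-0.5345, 0.6172, 0.5774]], R = [[3.7417, 4.2762, 0.0000], [0.0000, 3.7033, -2.1602], [0.0000, 0.0000, 0.5774]]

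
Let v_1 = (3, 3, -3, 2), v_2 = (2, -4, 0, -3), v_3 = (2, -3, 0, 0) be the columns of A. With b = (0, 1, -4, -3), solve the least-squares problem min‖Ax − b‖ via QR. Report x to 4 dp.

x = (0.7018, 1.5603, -1.9892)

v_1 = (3, 3, -3, 2); ‖v_1‖ = 5.5678, so q_1 = (0.5388, 0.5388, -0.5388, 0.3592).
q_1·v_2 = 0.5388·2 + 0.5388·(-4) + (-0.5388)·0 + 0.3592·(-3) = -2.1553.
u_2 = v_2 + 2.1553·q_1 = (3.1613, -2.8387, -1.1613, -2.2258).
‖u_2‖ = 4.9351, so q_2 = (0.6406, -0.5752, -0.2353, -0.4510).
q_1·v_3 = 0.5388·2 + 0.5388·(-3) + (-0.5388)·0 + 0.3592·0 = -0.5388; q_2·v_3 = 0.6406·2 + (-0.5752)·(-3) + (-0.2353)·0 + (-0.4510)·0 = 3.0068.
u_3 = v_3 + 0.5388·q_1 − 3.0068·q_2 = (0.3642, -0.9801, 0.4172, 1.5497).
‖u_3‖ = 1.9154, so q_3 = (0.1902, -0.5117, 0.2178, 0.8090).
Qᵀb = (1.6164, 1.7191, -3.8101).
Back-substitute: x_3 = -3.8101/1.9154 = -1.9892.
x_2 = (1.7191 − 3.0068·(-1.9892))/4.9351 = 1.5603.
x_1 = (1.6164 + 2.1553·1.5603 + 0.5388·(-1.9892))/5.5678 = 0.7018.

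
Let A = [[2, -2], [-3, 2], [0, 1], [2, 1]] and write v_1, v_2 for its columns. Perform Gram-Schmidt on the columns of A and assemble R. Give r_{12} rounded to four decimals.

v_1 = (2, -3, 0, 2); ‖v_1‖ = 4.1231, so e_1 = (0.4851, -0.7276, 0.0000, 0.4851).
r_{12} = e_1·v_2 = -1.9403.

r_{12} = -1.9403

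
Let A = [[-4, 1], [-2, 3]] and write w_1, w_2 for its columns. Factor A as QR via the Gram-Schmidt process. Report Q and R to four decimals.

w_1 = (-4, -2); ‖w_1‖ = 4.4721, so q_1 = (-0.8944, -0.4472).
q_1·w_2 = (-0.8944)·1 + (-0.4472)·3 = -2.2361.
u_2 = w_2 + 2.2361·q_1 = (-1.0000, 2.0000).
‖u_2‖ = 2.2361, so q_2 = (-0.4472, 0.8944).

Q = [[-0.8944, -0.4472], [-0.4472, 0.8944]], R = [[4.4721, -2.2361], [0.0000, 2.2361]]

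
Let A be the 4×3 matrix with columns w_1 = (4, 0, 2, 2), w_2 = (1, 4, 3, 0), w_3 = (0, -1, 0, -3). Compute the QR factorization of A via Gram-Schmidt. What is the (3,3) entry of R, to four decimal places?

w_1 = (4, 0, 2, 2); ‖w_1‖ = 4.8990, so q_1 = (0.8165, 0.0000, 0.4082, 0.4082).
q_1·w_2 = 0.8165·1 + 0.0000·4 + 0.4082·3 + 0.4082·0 = 2.0412.
u_2 = w_2 − 2.0412·q_1 = (-0.6667, 4.0000, 2.1667, -0.8333).
‖u_2‖ = 4.6726, so q_2 = (-0.1427, 0.8561, 0.4637, -0.1783).
q_1·w_3 = 0.8165·0 + 0.0000·(-1) + 0.4082·0 + 0.4082·(-3) = -1.2247; q_2·w_3 = (-0.1427)·0 + 0.8561·(-1) + 0.4637·0 + (-0.1783)·(-3) = -0.3210.
u_3 = w_3 + 1.2247·q_1 + 0.3210·q_2 = (0.9542, -0.7252, 0.6489, -2.5573).
r_{33} = ‖u_3‖ = 2.8977.

r_{33} = 2.8977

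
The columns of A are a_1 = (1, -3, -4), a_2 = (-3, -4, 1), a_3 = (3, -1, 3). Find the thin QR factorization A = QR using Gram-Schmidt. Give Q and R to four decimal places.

a_1 = (1, -3, -4); ‖a_1‖ = 5.0990, so e_1 = (0.1961, -0.5883, -0.7845).
e_1·a_2 = 0.1961·(-3) + (-0.5883)·(-4) + (-0.7845)·1 = 0.9806.
u_2 = a_2 − 0.9806·e_1 = (-3.1923, -3.4231, 1.7692).
‖u_2‖ = 5.0038, so e_2 = (-0.6380, -0.6841, 0.3536).
e_1·a_3 = 0.1961·3 + (-0.5883)·(-1) + (-0.7845)·3 = -1.1767; e_2·a_3 = (-0.6380)·3 + (-0.6841)·(-1) + 0.3536·3 = -0.1691.
u_3 = a_3 + 1.1767·e_1 + 0.1691·e_2 = (3.1229, -1.8080, 2.1367).
‖u_3‖ = 4.1937, so e_3 = (0.7447, -0.4311, 0.5095).

Q = [[0.1961, -0.6380, 0.7447], [-0.5883, -0.6841, -0.4311], [-0.7845, 0.3536, 0.5095]], R = [[5.0990, 0.9806, -1.1767], [0.0000, 5.0038, -0.1691], [0.0000, 0.0000, 4.1937]]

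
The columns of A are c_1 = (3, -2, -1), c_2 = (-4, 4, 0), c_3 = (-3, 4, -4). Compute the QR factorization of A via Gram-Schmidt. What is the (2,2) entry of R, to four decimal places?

r_{22} = 1.8516

c_1 = (3, -2, -1); ‖c_1‖ = 3.7417, so q_1 = (0.8018, -0.5345, -0.2673).
q_1·c_2 = 0.8018·(-4) + (-0.5345)·4 + (-0.2673)·0 = -5.3452.
u_2 = c_2 + 5.3452·q_1 = (0.2857, 1.1429, -1.4286).
r_{22} = ‖u_2‖ = 1.8516.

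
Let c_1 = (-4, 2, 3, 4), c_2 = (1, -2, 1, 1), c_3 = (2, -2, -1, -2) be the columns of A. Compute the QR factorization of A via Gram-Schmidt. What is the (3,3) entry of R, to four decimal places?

r_{33} = 0.5972

c_1 = (-4, 2, 3, 4); ‖c_1‖ = 6.7082, so q_1 = (-0.5963, 0.2981, 0.4472, 0.5963).
q_1·c_2 = (-0.5963)·1 + 0.2981·(-2) + 0.4472·1 + 0.5963·1 = -0.1491.
u_2 = c_2 + 0.1491·q_1 = (0.9111, -1.9556, 1.0667, 1.0889).
‖u_2‖ = 2.6415, so q_2 = (0.3449, -0.7403, 0.4038, 0.4122).
q_1·c_3 = (-0.5963)·2 + 0.2981·(-2) + 0.4472·(-1) + 0.5963·(-2) = -3.4286; q_2·c_3 = 0.3449·2 + (-0.7403)·(-2) + 0.4038·(-1) + 0.4122·(-2) = 0.9422.
u_3 = c_3 + 3.4286·q_1 − 0.9422·q_2 = (-0.3694, -0.2803, 0.1529, -0.3439).
r_{33} = ‖u_3‖ = 0.5972.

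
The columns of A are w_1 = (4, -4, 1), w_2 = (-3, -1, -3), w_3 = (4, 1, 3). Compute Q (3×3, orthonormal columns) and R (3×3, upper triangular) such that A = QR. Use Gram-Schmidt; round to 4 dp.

Q = [[0.6963, -0.4256, 0.5779], [-0.6963, -0.5959, 0.4001], [0.1741, -0.6810, -0.7113]], R = [[5.7446, -1.9149, 2.6112], [0.0000, 3.9158, -4.3414], [0.0000, 0.0000, 0.5779]]

w_1 = (4, -4, 1); ‖w_1‖ = 5.7446, so e_1 = (0.6963, -0.6963, 0.1741).
e_1·w_2 = 0.6963·(-3) + (-0.6963)·(-1) + 0.1741·(-3) = -1.9149.
u_2 = w_2 + 1.9149·e_1 = (-1.6667, -2.3333, -2.6667).
‖u_2‖ = 3.9158, so e_2 = (-0.4256, -0.5959, -0.6810).
e_1·w_3 = 0.6963·4 + (-0.6963)·1 + 0.1741·3 = 2.6112; e_2·w_3 = (-0.4256)·4 + (-0.5959)·1 + (-0.6810)·3 = -4.3414.
u_3 = w_3 − 2.6112·e_1 + 4.3414·e_2 = (0.3340, 0.2312, -0.4111).
‖u_3‖ = 0.5779, so e_3 = (0.5779, 0.4001, -0.7113).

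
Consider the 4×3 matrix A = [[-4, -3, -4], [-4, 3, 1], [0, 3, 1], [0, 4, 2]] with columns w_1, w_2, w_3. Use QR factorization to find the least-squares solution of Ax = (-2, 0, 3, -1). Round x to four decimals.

w_1 = (-4, -4, 0, 0); ‖w_1‖ = 5.6569, so q_1 = (-0.7071, -0.7071, 0.0000, 0.0000).
q_1·w_2 = (-0.7071)·(-3) + (-0.7071)·3 + 0.0000·3 + 0.0000·4 = 0.0000.
u_2 = w_2 + 0.0000·q_1 = (-3.0000, 3.0000, 3.0000, 4.0000).
‖u_2‖ = 6.5574, so q_2 = (-0.4575, 0.4575, 0.4575, 0.6100).
q_1·w_3 = (-0.7071)·(-4) + (-0.7071)·1 + 0.0000·1 + 0.0000·2 = 2.1213; q_2·w_3 = (-0.4575)·(-4) + 0.4575·1 + 0.4575·1 + 0.6100·2 = 3.9650.
u_3 = w_3 − 2.1213·q_1 − 3.9650·q_2 = (-0.6860, 0.6860, -0.8140, -0.4186).
‖u_3‖ = 1.3338, so q_3 = (-0.5143, 0.5143, -0.6102, -0.3138).
Qᵀb = (1.4142, 1.6775, -0.4882).
Back-substitute: x_3 = -0.4882/1.3338 = -0.3660.
x_2 = (1.6775 − 3.9650·(-0.3660))/6.5574 = 0.4771.
x_1 = (1.4142 + 0.0000·0.4771 − 2.1213·(-0.3660))/5.6569 = 0.3873.

x = (0.3873, 0.4771, -0.3660)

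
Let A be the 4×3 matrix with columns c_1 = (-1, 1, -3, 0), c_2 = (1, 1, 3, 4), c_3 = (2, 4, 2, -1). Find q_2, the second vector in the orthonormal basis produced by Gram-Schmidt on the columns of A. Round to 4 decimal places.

c_1 = (-1, 1, -3, 0); ‖c_1‖ = 3.3166, so q_1 = (-0.3015, 0.3015, -0.9045, 0.0000).
q_1·c_2 = (-0.3015)·1 + 0.3015·1 + (-0.9045)·3 + 0.0000·4 = -2.7136.
u_2 = c_2 + 2.7136·q_1 = (0.1818, 1.8182, 0.5455, 4.0000).
‖u_2‖ = 4.4313, so q_2 = (0.0410, 0.4103, 0.1231, 0.9027).

q_2 = (0.0410, 0.4103, 0.1231, 0.9027)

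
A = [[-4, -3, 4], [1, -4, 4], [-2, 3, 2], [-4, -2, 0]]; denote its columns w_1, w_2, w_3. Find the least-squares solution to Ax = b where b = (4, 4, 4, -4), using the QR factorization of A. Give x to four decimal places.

x = (0.4560, 0.6656, 1.7205)

w_1 = (-4, 1, -2, -4); ‖w_1‖ = 6.0828, so q_1 = (-0.6576, 0.1644, -0.3288, -0.6576).
q_1·w_2 = (-0.6576)·(-3) + 0.1644·(-4) + (-0.3288)·3 + (-0.6576)·(-2) = 1.6440.
u_2 = w_2 − 1.6440·q_1 = (-1.9189, -4.2703, 3.5405, -0.9189).
‖u_2‖ = 5.9412, so q_2 = (-0.3230, -0.7188, 0.5959, -0.1547).
q_1·w_3 = (-0.6576)·4 + 0.1644·4 + (-0.3288)·2 + (-0.6576)·0 = -2.6304; q_2·w_3 = (-0.3230)·4 + (-0.7188)·4 + 0.5959·2 + (-0.1547)·0 = -2.9751.
u_3 = w_3 + 2.6304·q_1 + 2.9751·q_2 = (1.3093, 2.2940, 2.9081, -2.1899).
‖u_3‖ = 4.4977, so q_3 = (0.2911, 0.5100, 0.6466, -0.4869).
Qᵀb = (-0.6576, -1.1646, 7.7384).
Back-substitute: x_3 = 7.7384/4.4977 = 1.7205.
x_2 = (-1.1646 + 2.9751·1.7205)/5.9412 = 0.6656.
x_1 = (-0.6576 − 1.6440·0.6656 + 2.6304·1.7205)/6.0828 = 0.4560.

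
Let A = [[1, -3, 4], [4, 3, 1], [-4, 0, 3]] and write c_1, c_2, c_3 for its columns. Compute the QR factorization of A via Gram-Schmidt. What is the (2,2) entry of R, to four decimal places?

r_{22} = 3.9428

c_1 = (1, 4, -4); ‖c_1‖ = 5.7446, so q_1 = (0.1741, 0.6963, -0.6963).
q_1·c_2 = 0.1741·(-3) + 0.6963·3 + (-0.6963)·0 = 1.5667.
u_2 = c_2 − 1.5667·q_1 = (-3.2727, 1.9091, 1.0909).
r_{22} = ‖u_2‖ = 3.9428.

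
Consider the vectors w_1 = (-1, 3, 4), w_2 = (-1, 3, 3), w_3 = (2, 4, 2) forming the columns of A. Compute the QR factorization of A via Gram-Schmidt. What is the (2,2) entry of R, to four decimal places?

e_1 = w_1/‖w_1‖ = (-1, 3, 4)/5.0990 = (-0.1961, 0.5883, 0.7845).
r_{12} = e_1·w_2 = 4.3146.
u_2 = w_2 − 4.3146·e_1 = (-0.1538, 0.4615, -0.3846).
r_{22} = ‖u_2‖ = 0.6202.

r_{22} = 0.6202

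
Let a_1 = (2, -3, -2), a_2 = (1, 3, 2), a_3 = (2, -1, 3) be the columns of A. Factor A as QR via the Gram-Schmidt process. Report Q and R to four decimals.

a_1 = (2, -3, -2); ‖a_1‖ = 4.1231, so q_1 = (0.4851, -0.7276, -0.4851).
q_1·a_2 = 0.4851·1 + (-0.7276)·3 + (-0.4851)·2 = -2.6679.
u_2 = a_2 + 2.6679·q_1 = (2.2941, 1.0588, 0.7059).
‖u_2‖ = 2.6234, so q_2 = (0.8745, 0.4036, 0.2691).
q_1·a_3 = 0.4851·2 + (-0.7276)·(-1) + (-0.4851)·3 = 0.2425; q_2·a_3 = 0.8745·2 + 0.4036·(-1) + 0.2691·3 = 2.1526.
u_3 = a_3 − 0.2425·q_1 − 2.1526·q_2 = (0.0000, -1.6923, 2.5385).
‖u_3‖ = 3.0509, so q_3 = (0.0000, -0.5547, 0.8321).

Q = [[0.4851, 0.8745, 0.0000], [-0.7276, 0.4036, -0.5547], [-0.4851, 0.2691, 0.8321]], R = [[4.1231, -2.6679, 0.2425], [0.0000, 2.6234, 2.1526], [0.0000, 0.0000, 3.0509]]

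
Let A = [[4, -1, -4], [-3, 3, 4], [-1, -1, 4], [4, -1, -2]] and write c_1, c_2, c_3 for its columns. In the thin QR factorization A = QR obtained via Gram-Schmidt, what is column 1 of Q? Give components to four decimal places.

c_1 = (4, -3, -1, 4); ‖c_1‖ = 6.4807, so q_1 = (0.6172, -0.4629, -0.1543, 0.6172).

q_1 = (0.6172, -0.4629, -0.1543, 0.6172)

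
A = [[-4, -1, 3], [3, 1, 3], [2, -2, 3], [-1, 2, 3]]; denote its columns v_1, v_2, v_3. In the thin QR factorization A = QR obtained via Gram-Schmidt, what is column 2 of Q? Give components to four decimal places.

v_1 = (-4, 3, 2, -1); ‖v_1‖ = 5.4772, so e_1 = (-0.7303, 0.5477, 0.3651, -0.1826).
e_1·v_2 = (-0.7303)·(-1) + 0.5477·1 + 0.3651·(-2) + (-0.1826)·2 = 0.1826.
u_2 = v_2 − 0.1826·e_1 = (-0.8667, 0.9000, -2.0667, 2.0333).
‖u_2‖ = 3.1570, so e_2 = (-0.2745, 0.2851, -0.6546, 0.6441).

e_2 = (-0.2745, 0.2851, -0.6546, 0.6441)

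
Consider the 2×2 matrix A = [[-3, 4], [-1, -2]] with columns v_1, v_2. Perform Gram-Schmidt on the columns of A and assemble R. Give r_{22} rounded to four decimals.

q_1 = v_1/‖v_1‖ = (-3, -1)/3.1623 = (-0.9487, -0.3162).
r_{12} = q_1·v_2 = -3.1623.
u_2 = v_2 + 3.1623·q_1 = (1.0000, -3.0000).
r_{22} = ‖u_2‖ = 3.1623.

r_{22} = 3.1623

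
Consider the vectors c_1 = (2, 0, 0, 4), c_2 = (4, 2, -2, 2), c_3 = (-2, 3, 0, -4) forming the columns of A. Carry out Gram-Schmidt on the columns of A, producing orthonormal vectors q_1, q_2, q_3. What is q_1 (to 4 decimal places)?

q_1 = (0.4472, 0.0000, 0.0000, 0.8944)

c_1 = (2, 0, 0, 4); ‖c_1‖ = 4.4721, so q_1 = (0.4472, 0.0000, 0.0000, 0.8944).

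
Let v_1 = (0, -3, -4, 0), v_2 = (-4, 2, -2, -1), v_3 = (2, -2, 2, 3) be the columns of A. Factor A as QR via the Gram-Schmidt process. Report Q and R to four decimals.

Q = [[0.0000, -0.8026, -0.4039], [-0.6000, 0.4494, -0.2114], [-0.8000, -0.3371, 0.1585], [0.0000, -0.2006, 0.8758]], R = [[5.0000, 0.4000, -0.4000], [0.0000, 4.9840, -3.7801], [0.0000, 0.0000, 2.5594]]

v_1 = (0, -3, -4, 0); ‖v_1‖ = 5.0000, so q_1 = (0.0000, -0.6000, -0.8000, 0.0000).
q_1·v_2 = 0.0000·(-4) + (-0.6000)·2 + (-0.8000)·(-2) + 0.0000·(-1) = 0.4000.
u_2 = v_2 − 0.4000·q_1 = (-4.0000, 2.2400, -1.6800, -1.0000).
‖u_2‖ = 4.9840, so q_2 = (-0.8026, 0.4494, -0.3371, -0.2006).
q_1·v_3 = 0.0000·2 + (-0.6000)·(-2) + (-0.8000)·2 + 0.0000·3 = -0.4000; q_2·v_3 = (-0.8026)·2 + 0.4494·(-2) + (-0.3371)·2 + (-0.2006)·3 = -3.7801.
u_3 = v_3 + 0.4000·q_1 + 3.7801·q_2 = (-1.0338, -0.5411, 0.4058, 2.2415).
‖u_3‖ = 2.5594, so q_3 = (-0.4039, -0.2114, 0.1585, 0.8758).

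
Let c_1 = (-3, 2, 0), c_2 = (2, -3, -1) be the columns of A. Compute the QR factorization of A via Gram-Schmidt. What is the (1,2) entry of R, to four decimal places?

c_1 = (-3, 2, 0); ‖c_1‖ = 3.6056, so e_1 = (-0.8321, 0.5547, 0.0000).
r_{12} = e_1·c_2 = -3.3282.

r_{12} = -3.3282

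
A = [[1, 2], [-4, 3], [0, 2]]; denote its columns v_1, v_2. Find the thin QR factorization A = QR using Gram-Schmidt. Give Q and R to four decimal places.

e_1 = v_1/‖v_1‖ = (1, -4, 0)/4.1231 = (0.2425, -0.9701, 0.0000).
r_{12} = e_1·v_2 = -2.4254.
u_2 = v_2 + 2.4254·e_1 = (2.5882, 0.6471, 2.0000).
‖u_2‖ = 3.3343, so e_2 = (0.7762, 0.1941, 0.5998).

Q = [[0.2425, 0.7762], [-0.9701, 0.1941], [0.0000, 0.5998]], R = [[4.1231, -2.4254], [0.0000, 3.3343]]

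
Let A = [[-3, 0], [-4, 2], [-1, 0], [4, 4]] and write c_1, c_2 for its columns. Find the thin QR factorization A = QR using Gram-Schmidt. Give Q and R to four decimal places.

e_1 = c_1/‖c_1‖ = (-3, -4, -1, 4)/6.4807 = (-0.4629, -0.6172, -0.1543, 0.6172).
r_{12} = e_1·c_2 = 1.2344.
u_2 = c_2 − 1.2344·e_1 = (0.5714, 2.7619, 0.1905, 3.2381).
‖u_2‖ = 4.2984, so e_2 = (0.1329, 0.6425, 0.0443, 0.7533).

Q = [[-0.4629, 0.1329], [-0.6172, 0.6425], [-0.1543, 0.0443], [0.6172, 0.7533]], R = [[6.4807, 1.2344], [0.0000, 4.2984]]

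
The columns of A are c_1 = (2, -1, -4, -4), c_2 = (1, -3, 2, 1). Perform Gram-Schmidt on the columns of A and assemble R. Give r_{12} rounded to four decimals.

r_{12} = -1.1508

c_1 = (2, -1, -4, -4); ‖c_1‖ = 6.0828, so q_1 = (0.3288, -0.1644, -0.6576, -0.6576).
r_{12} = q_1·c_2 = -1.1508.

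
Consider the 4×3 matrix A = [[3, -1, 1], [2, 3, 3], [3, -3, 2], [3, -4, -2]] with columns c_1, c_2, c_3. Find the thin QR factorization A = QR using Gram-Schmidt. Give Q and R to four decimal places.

Q = [[0.5388, 0.1497, -0.1358], [0.3592, 0.8399, -0.0663], [0.5388, -0.2539, 0.7832], [0.5388, -0.4557, -0.6031]], R = [[5.5678, -3.2329, 1.6164], [0.0000, 4.9546, 3.0730], [0.0000, 0.0000, 2.4379]]

c_1 = (3, 2, 3, 3); ‖c_1‖ = 5.5678, so q_1 = (0.5388, 0.3592, 0.5388, 0.5388).
q_1·c_2 = 0.5388·(-1) + 0.3592·3 + 0.5388·(-3) + 0.5388·(-4) = -3.2329.
u_2 = c_2 + 3.2329·q_1 = (0.7419, 4.1613, -1.2581, -2.2581).
‖u_2‖ = 4.9546, so q_2 = (0.1497, 0.8399, -0.2539, -0.4557).
q_1·c_3 = 0.5388·1 + 0.3592·3 + 0.5388·2 + 0.5388·(-2) = 1.6164; q_2·c_3 = 0.1497·1 + 0.8399·3 + (-0.2539)·2 + (-0.4557)·(-2) = 3.0730.
u_3 = c_3 − 1.6164·q_1 − 3.0730·q_2 = (-0.3311, -0.1616, 1.9093, -1.4704).
‖u_3‖ = 2.4379, so q_3 = (-0.1358, -0.0663, 0.7832, -0.6031).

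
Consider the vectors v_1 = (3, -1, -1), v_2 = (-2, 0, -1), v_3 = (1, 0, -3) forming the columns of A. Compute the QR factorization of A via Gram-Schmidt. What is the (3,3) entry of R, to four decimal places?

e_1 = v_1/‖v_1‖ = (3, -1, -1)/3.3166 = (0.9045, -0.3015, -0.3015).
r_{12} = e_1·v_2 = -1.5076.
u_2 = v_2 + 1.5076·e_1 = (-0.6364, -0.4545, -1.4545).
‖u_2‖ = 1.6514, so e_2 = (-0.3853, -0.2752, -0.8808).
r_{13} = e_1·v_3 = 1.8091; r_{23} = e_2·v_3 = 2.2570.
u_3 = v_3 − 1.8091·e_1 − 2.2570·e_2 = (0.2333, 1.1667, -0.4667).
r_{33} = ‖u_3‖ = 1.2780.

r_{33} = 1.2780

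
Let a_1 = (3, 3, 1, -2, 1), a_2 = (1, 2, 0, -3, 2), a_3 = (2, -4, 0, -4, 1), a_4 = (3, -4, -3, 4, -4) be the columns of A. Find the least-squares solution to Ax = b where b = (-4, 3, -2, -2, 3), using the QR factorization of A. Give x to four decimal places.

x = (-1.8608, 2.9205, -0.7263, 0.0450)

q_1 = a_1/‖a_1‖ = (3, 3, 1, -2, 1)/4.8990 = (0.6124, 0.6124, 0.2041, -0.4082, 0.2041).
r_{12} = q_1·a_2 = 3.4701.
u_2 = a_2 − 3.4701·q_1 = (-1.1250, -0.1250, -0.7083, -1.5833, 1.2917).
‖u_2‖ = 2.4410, so q_2 = (-0.4609, -0.0512, -0.2902, -0.6486, 0.5292).
r_{13} = q_1·a_3 = 0.6124; r_{23} = q_2·a_3 = 2.4068.
u_3 = a_3 − 0.6124·q_1 − 2.4068·q_2 = (2.7343, -4.2517, 0.5734, -2.1888, -0.3986).
‖u_3‖ = 5.5527, so q_3 = (0.4924, -0.7657, 0.1033, -0.3942, -0.0718).
r_{14} = q_1·a_4 = -3.6742; r_{24} = q_2·a_4 = -5.0185; r_{34} = q_3·a_4 = 2.9407.
u_4 = a_4 + 3.6742·q_1 + 5.0185·q_2 − 2.9407·q_3 = (1.4890, 0.2447, -4.0100, 0.4039, -0.3833).
‖u_4‖ = 4.3205, so q_4 = (0.3446, 0.0566, -0.9281, 0.0935, -0.0887).
Qᵀb = (0.4082, 5.1551, -3.9003, 0.1945).
Back-substitute: x_4 = 0.1945/4.3205 = 0.0450.
x_3 = (-3.9003 − 2.9407·0.0450)/5.5527 = -0.7263.
x_2 = (5.1551 − 2.4068·(-0.7263) + 5.0185·0.0450)/2.4410 = 2.9205.
x_1 = (0.4082 − 3.4701·2.9205 − 0.6124·(-0.7263) + 3.6742·0.0450)/4.8990 = -1.8608.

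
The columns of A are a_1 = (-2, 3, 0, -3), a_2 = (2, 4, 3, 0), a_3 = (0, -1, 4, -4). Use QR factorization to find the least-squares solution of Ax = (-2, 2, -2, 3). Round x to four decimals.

a_1 = (-2, 3, 0, -3); ‖a_1‖ = 4.6904, so q_1 = (-0.4264, 0.6396, 0.0000, -0.6396).
q_1·a_2 = (-0.4264)·2 + 0.6396·4 + 0.0000·3 + (-0.6396)·0 = 1.7056.
u_2 = a_2 − 1.7056·q_1 = (2.7273, 2.9091, 3.0000, 1.0909).
‖u_2‖ = 5.1079, so q_2 = (0.5339, 0.5695, 0.5873, 0.2136).
q_1·a_3 = (-0.4264)·0 + 0.6396·(-1) + 0.0000·4 + (-0.6396)·(-4) = 1.9188; q_2·a_3 = 0.5339·0 + 0.5695·(-1) + 0.5873·4 + 0.2136·(-4) = 0.9255.
u_3 = a_3 − 1.9188·q_1 − 0.9255·q_2 = (0.3240, -2.7544, 3.4564, -2.9704).
‖u_3‖ = 5.3349, so q_3 = (0.0607, -0.5163, 0.6479, -0.5568).
Qᵀb = (0.2132, -0.4627, -4.1202).
Back-substitute: x_3 = -4.1202/5.3349 = -0.7723.
x_2 = (-0.4627 − 0.9255·(-0.7723))/5.1079 = 0.0493.
x_1 = (0.2132 − 1.7056·0.0493 − 1.9188·(-0.7723))/4.6904 = 0.3435.

x = (0.3435, 0.0493, -0.7723)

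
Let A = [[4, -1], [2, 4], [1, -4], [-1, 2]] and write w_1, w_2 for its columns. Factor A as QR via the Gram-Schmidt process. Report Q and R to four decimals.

e_1 = w_1/‖w_1‖ = (4, 2, 1, -1)/4.6904 = (0.8528, 0.4264, 0.2132, -0.2132).
r_{12} = e_1·w_2 = -0.4264.
u_2 = w_2 + 0.4264·e_1 = (-0.6364, 4.1818, -3.9091, 1.9091).
‖u_2‖ = 6.0678, so e_2 = (-0.1049, 0.6892, -0.6442, 0.3146).

Q = [[0.8528, -0.1049], [0.4264, 0.6892], [0.2132, -0.6442], [-0.2132, 0.3146]], R = [[4.6904, -0.4264], [0.0000, 6.0678]]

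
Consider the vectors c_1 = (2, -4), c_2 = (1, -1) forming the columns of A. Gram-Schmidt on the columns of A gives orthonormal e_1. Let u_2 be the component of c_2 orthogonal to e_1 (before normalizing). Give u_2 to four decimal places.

u_2 = (0.4000, 0.2000)

c_1 = (2, -4); ‖c_1‖ = 4.4721, so e_1 = (0.4472, -0.8944).
e_1·c_2 = 0.4472·1 + (-0.8944)·(-1) = 1.3416.
u_2 = c_2 − 1.3416·e_1 = (0.4000, 0.2000).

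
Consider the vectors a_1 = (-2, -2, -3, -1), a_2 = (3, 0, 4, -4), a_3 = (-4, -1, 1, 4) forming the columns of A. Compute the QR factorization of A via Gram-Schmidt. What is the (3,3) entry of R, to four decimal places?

r_{33} = 4.2320

q_1 = a_1/‖a_1‖ = (-2, -2, -3, -1)/4.2426 = (-0.4714, -0.4714, -0.7071, -0.2357).
r_{12} = q_1·a_2 = -3.2998.
u_2 = a_2 + 3.2998·q_1 = (1.4444, -1.5556, 1.6667, -4.7778).
‖u_2‖ = 5.4874, so q_2 = (0.2632, -0.2835, 0.3037, -0.8707).
r_{13} = q_1·a_3 = 0.7071; r_{23} = q_2·a_3 = -3.9485.
u_3 = a_3 − 0.7071·q_1 + 3.9485·q_2 = (-2.6273, -1.7860, 2.6993, 0.7288).
r_{33} = ‖u_3‖ = 4.2320.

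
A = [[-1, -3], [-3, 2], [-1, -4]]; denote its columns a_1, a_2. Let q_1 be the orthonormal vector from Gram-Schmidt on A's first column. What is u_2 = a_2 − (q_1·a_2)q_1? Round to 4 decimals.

u_2 = (-2.9091, 2.2727, -3.9091)

q_1 = a_1/‖a_1‖ = (-1, -3, -1)/3.3166 = (-0.3015, -0.9045, -0.3015).
r_{12} = q_1·a_2 = 0.3015.
u_2 = a_2 − 0.3015·q_1 = (-2.9091, 2.2727, -3.9091).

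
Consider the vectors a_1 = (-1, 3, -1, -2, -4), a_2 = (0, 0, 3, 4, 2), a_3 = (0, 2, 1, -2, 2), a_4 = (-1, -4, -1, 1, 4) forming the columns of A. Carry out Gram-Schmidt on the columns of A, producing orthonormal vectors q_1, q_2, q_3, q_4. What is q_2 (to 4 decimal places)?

q_2 = (-0.1471, 0.4414, 0.5730, 0.6659, -0.1084)

q_1 = a_1/‖a_1‖ = (-1, 3, -1, -2, -4)/5.5678 = (-0.1796, 0.5388, -0.1796, -0.3592, -0.7184).
r_{12} = q_1·a_2 = -3.4125.
u_2 = a_2 + 3.4125·q_1 = (-0.6129, 1.8387, 2.3871, 2.7742, -0.4516).
‖u_2‖ = 4.1659, so q_2 = (-0.1471, 0.4414, 0.5730, 0.6659, -0.1084).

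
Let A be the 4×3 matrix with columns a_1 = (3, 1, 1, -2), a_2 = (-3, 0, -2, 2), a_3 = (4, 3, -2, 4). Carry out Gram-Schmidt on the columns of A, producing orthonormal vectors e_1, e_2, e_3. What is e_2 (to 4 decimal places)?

e_2 = (0.0000, 0.7071, -0.7071, 0.0000)

a_1 = (3, 1, 1, -2); ‖a_1‖ = 3.8730, so e_1 = (0.7746, 0.2582, 0.2582, -0.5164).
e_1·a_2 = 0.7746·(-3) + 0.2582·0 + 0.2582·(-2) + (-0.5164)·2 = -3.8730.
u_2 = a_2 + 3.8730·e_1 = (0.0000, 1.0000, -1.0000, 0.0000).
‖u_2‖ = 1.4142, so e_2 = (0.0000, 0.7071, -0.7071, 0.0000).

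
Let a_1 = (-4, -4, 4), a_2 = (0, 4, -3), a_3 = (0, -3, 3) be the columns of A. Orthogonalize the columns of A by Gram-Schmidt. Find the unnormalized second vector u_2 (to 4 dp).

u_2 = (-2.3333, 1.6667, -0.6667)

a_1 = (-4, -4, 4); ‖a_1‖ = 6.9282, so e_1 = (-0.5774, -0.5774, 0.5774).
e_1·a_2 = (-0.5774)·0 + (-0.5774)·4 + 0.5774·(-3) = -4.0415.
u_2 = a_2 + 4.0415·e_1 = (-2.3333, 1.6667, -0.6667).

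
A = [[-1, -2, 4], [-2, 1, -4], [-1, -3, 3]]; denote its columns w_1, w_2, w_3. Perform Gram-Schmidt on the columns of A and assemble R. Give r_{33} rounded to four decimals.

r_{33} = 1.9630

w_1 = (-1, -2, -1); ‖w_1‖ = 2.4495, so q_1 = (-0.4082, -0.8165, -0.4082).
q_1·w_2 = (-0.4082)·(-2) + (-0.8165)·1 + (-0.4082)·(-3) = 1.2247.
u_2 = w_2 − 1.2247·q_1 = (-1.5000, 2.0000, -2.5000).
‖u_2‖ = 3.5355, so q_2 = (-0.4243, 0.5657, -0.7071).
q_1·w_3 = (-0.4082)·4 + (-0.8165)·(-4) + (-0.4082)·3 = 0.4082; q_2·w_3 = (-0.4243)·4 + 0.5657·(-4) + (-0.7071)·3 = -6.0811.
u_3 = w_3 − 0.4082·q_1 + 6.0811·q_2 = (1.5867, -0.2267, -1.1333).
r_{33} = ‖u_3‖ = 1.9630.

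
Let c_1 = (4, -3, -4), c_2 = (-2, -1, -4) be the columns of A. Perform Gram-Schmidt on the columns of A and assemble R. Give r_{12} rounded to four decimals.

c_1 = (4, -3, -4); ‖c_1‖ = 6.4031, so e_1 = (0.6247, -0.4685, -0.6247).
r_{12} = e_1·c_2 = 1.7179.

r_{12} = 1.7179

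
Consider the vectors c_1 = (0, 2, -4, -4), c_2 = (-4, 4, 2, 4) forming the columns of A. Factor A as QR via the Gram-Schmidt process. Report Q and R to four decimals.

c_1 = (0, 2, -4, -4); ‖c_1‖ = 6.0000, so q_1 = (0.0000, 0.3333, -0.6667, -0.6667).
q_1·c_2 = 0.0000·(-4) + 0.3333·4 + (-0.6667)·2 + (-0.6667)·4 = -2.6667.
u_2 = c_2 + 2.6667·q_1 = (-4.0000, 4.8889, 0.2222, 2.2222).
‖u_2‖ = 6.6999, so q_2 = (-0.5970, 0.7297, 0.0332, 0.3317).

Q = [[0.0000, -0.5970], [0.3333, 0.7297], [-0.6667, 0.0332], [-0.6667, 0.3317]], R = [[6.0000, -2.6667], [0.0000, 6.6999]]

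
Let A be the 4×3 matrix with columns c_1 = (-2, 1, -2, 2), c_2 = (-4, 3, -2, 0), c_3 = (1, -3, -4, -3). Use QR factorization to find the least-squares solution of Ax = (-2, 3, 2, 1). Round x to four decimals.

c_1 = (-2, 1, -2, 2); ‖c_1‖ = 3.6056, so e_1 = (-0.5547, 0.2774, -0.5547, 0.5547).
e_1·c_2 = (-0.5547)·(-4) + 0.2774·3 + (-0.5547)·(-2) + 0.5547·0 = 4.1603.
u_2 = c_2 − 4.1603·e_1 = (-1.6923, 1.8462, 0.3077, -2.3077).
‖u_2‖ = 3.4194, so e_2 = (-0.4949, 0.5399, 0.0900, -0.6749).
e_1·c_3 = (-0.5547)·1 + 0.2774·(-3) + (-0.5547)·(-4) + 0.5547·(-3) = -0.8321; e_2·c_3 = (-0.4949)·1 + 0.5399·(-3) + 0.0900·(-4) + (-0.6749)·(-3) = -0.4499.
u_3 = c_3 + 0.8321·e_1 + 0.4499·e_2 = (0.3158, -2.5263, -4.4211, -2.8421).
‖u_3‖ = 5.8400, so e_3 = (0.0541, -0.4326, -0.7570, -0.4867).
Qᵀb = (1.3868, 2.1146, -3.4066).
Back-substitute: x_3 = -3.4066/5.8400 = -0.5833.
x_2 = (2.1146 + 0.4499·(-0.5833))/3.4194 = 0.5417.
x_1 = (1.3868 − 4.1603·0.5417 + 0.8321·(-0.5833))/3.6056 = -0.3750.

x = (-0.3750, 0.5417, -0.5833)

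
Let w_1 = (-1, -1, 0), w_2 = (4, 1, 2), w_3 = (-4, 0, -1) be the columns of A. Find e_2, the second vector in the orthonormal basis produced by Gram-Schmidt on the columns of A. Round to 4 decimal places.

w_1 = (-1, -1, 0); ‖w_1‖ = 1.4142, so e_1 = (-0.7071, -0.7071, 0.0000).
e_1·w_2 = (-0.7071)·4 + (-0.7071)·1 + 0.0000·2 = -3.5355.
u_2 = w_2 + 3.5355·e_1 = (1.5000, -1.5000, 2.0000).
‖u_2‖ = 2.9155, so e_2 = (0.5145, -0.5145, 0.6860).

e_2 = (0.5145, -0.5145, 0.6860)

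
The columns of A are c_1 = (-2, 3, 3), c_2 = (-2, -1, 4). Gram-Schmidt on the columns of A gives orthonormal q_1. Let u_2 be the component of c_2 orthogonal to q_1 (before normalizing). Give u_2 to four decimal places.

c_1 = (-2, 3, 3); ‖c_1‖ = 4.6904, so q_1 = (-0.4264, 0.6396, 0.6396).
q_1·c_2 = (-0.4264)·(-2) + 0.6396·(-1) + 0.6396·4 = 2.7716.
u_2 = c_2 − 2.7716·q_1 = (-0.8182, -2.7727, 2.2273).

u_2 = (-0.8182, -2.7727, 2.2273)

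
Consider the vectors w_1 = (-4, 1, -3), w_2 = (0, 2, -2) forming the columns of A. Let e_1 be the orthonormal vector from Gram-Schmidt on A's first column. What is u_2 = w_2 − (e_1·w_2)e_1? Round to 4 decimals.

w_1 = (-4, 1, -3); ‖w_1‖ = 5.0990, so e_1 = (-0.7845, 0.1961, -0.5883).
e_1·w_2 = (-0.7845)·0 + 0.1961·2 + (-0.5883)·(-2) = 1.5689.
u_2 = w_2 − 1.5689·e_1 = (1.2308, 1.6923, -1.0769).

u_2 = (1.2308, 1.6923, -1.0769)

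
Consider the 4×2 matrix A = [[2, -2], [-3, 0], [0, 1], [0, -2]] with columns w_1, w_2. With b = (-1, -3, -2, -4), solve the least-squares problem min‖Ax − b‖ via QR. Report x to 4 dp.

x = (0.9406, 1.3069)

w_1 = (2, -3, 0, 0); ‖w_1‖ = 3.6056, so e_1 = (0.5547, -0.8321, 0.0000, 0.0000).
e_1·w_2 = 0.5547·(-2) + (-0.8321)·0 + 0.0000·1 + 0.0000·(-2) = -1.1094.
u_2 = w_2 + 1.1094·e_1 = (-1.3846, -0.9231, 1.0000, -2.0000).
‖u_2‖ = 2.7873, so e_2 = (-0.4968, -0.3312, 0.3588, -0.7175).
Qᵀb = (1.9415, 3.6429).
Back-substitute: x_2 = 3.6429/2.7873 = 1.3069.
x_1 = (1.9415 + 1.1094·1.3069)/3.6056 = 0.9406.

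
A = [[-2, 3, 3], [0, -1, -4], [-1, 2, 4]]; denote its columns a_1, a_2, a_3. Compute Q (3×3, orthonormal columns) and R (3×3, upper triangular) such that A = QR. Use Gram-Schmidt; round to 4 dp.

Q = [[-0.8944, -0.1826, -0.4082], [0.0000, -0.9129, 0.4082], [-0.4472, 0.3651, 0.8165]], R = [[2.2361, -3.5777, -4.4721], [0.0000, 1.0954, 4.5644], [0.0000, 0.0000, 0.4082]]

a_1 = (-2, 0, -1); ‖a_1‖ = 2.2361, so q_1 = (-0.8944, 0.0000, -0.4472).
q_1·a_2 = (-0.8944)·3 + 0.0000·(-1) + (-0.4472)·2 = -3.5777.
u_2 = a_2 + 3.5777·q_1 = (-0.2000, -1.0000, 0.4000).
‖u_2‖ = 1.0954, so q_2 = (-0.1826, -0.9129, 0.3651).
q_1·a_3 = (-0.8944)·3 + 0.0000·(-4) + (-0.4472)·4 = -4.4721; q_2·a_3 = (-0.1826)·3 + (-0.9129)·(-4) + 0.3651·4 = 4.5644.
u_3 = a_3 + 4.4721·q_1 − 4.5644·q_2 = (-0.1667, 0.1667, 0.3333).
‖u_3‖ = 0.4082, so q_3 = (-0.4082, 0.4082, 0.8165).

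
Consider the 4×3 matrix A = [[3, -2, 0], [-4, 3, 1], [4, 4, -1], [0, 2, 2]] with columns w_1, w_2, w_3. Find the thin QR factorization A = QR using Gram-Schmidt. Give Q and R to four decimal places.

w_1 = (3, -4, 4, 0); ‖w_1‖ = 6.4031, so q_1 = (0.4685, -0.6247, 0.6247, 0.0000).
q_1·w_2 = 0.4685·(-2) + (-0.6247)·3 + 0.6247·4 + 0.0000·2 = -0.3123.
u_2 = w_2 + 0.3123·q_1 = (-1.8537, 2.8049, 4.1951, 2.0000).
‖u_2‖ = 5.7361, so q_2 = (-0.3232, 0.4890, 0.7314, 0.3487).
q_1·w_3 = 0.4685·0 + (-0.6247)·1 + 0.6247·(-1) + 0.0000·2 = -1.2494; q_2·w_3 = (-0.3232)·0 + 0.4890·1 + 0.7314·(-1) + 0.3487·2 = 0.4550.
u_3 = w_3 + 1.2494·q_1 − 0.4550·q_2 = (0.7324, -0.0030, -0.5523, 1.8414).
‖u_3‖ = 2.0572, so q_3 = (0.3560, -0.0014, -0.2685, 0.8951).

Q = [[0.4685, -0.3232, 0.3560], [-0.6247, 0.4890, -0.0014], [0.6247, 0.7314, -0.2685], [0.0000, 0.3487, 0.8951]], R = [[6.4031, -0.3123, -1.2494], [0.0000, 5.7361, 0.4550], [0.0000, 0.0000, 2.0572]]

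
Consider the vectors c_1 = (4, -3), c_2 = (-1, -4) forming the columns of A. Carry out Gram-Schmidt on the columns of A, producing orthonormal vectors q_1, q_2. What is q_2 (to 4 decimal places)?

q_2 = (-0.6000, -0.8000)

c_1 = (4, -3); ‖c_1‖ = 5.0000, so q_1 = (0.8000, -0.6000).
q_1·c_2 = 0.8000·(-1) + (-0.6000)·(-4) = 1.6000.
u_2 = c_2 − 1.6000·q_1 = (-2.2800, -3.0400).
‖u_2‖ = 3.8000, so q_2 = (-0.6000, -0.8000).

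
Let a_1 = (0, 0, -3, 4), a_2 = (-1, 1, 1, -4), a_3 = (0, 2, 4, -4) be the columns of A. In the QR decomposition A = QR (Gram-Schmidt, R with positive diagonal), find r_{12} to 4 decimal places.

e_1 = a_1/‖a_1‖ = (0, 0, -3, 4)/5.0000 = (0.0000, 0.0000, -0.6000, 0.8000).
r_{12} = e_1·a_2 = -3.8000.

r_{12} = -3.8000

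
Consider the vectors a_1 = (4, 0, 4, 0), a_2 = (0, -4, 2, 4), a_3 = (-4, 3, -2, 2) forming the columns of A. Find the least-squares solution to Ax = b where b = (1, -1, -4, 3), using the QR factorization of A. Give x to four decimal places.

e_1 = a_1/‖a_1‖ = (4, 0, 4, 0)/5.6569 = (0.7071, 0.0000, 0.7071, 0.0000).
r_{12} = e_1·a_2 = 1.4142.
u_2 = a_2 − 1.4142·e_1 = (-1.0000, -4.0000, 1.0000, 4.0000).
‖u_2‖ = 5.8310, so e_2 = (-0.1715, -0.6860, 0.1715, 0.6860).
r_{13} = e_1·a_3 = -4.2426; r_{23} = e_2·a_3 = -0.3430.
u_3 = a_3 + 4.2426·e_1 + 0.3430·e_2 = (-1.0588, 2.7647, 1.0588, 2.2353).
‖u_3‖ = 3.8578, so e_3 = (-0.2745, 0.7167, 0.2745, 0.5794).
Qᵀb = (-2.1213, 1.8865, -0.3507).
Back-substitute: x_3 = -0.3507/3.8578 = -0.0909.
x_2 = (1.8865 + 0.3430·(-0.0909))/5.8310 = 0.3182.
x_1 = (-2.1213 − 1.4142·0.3182 + 4.2426·(-0.0909))/5.6569 = -0.5227.

x = (-0.5227, 0.3182, -0.0909)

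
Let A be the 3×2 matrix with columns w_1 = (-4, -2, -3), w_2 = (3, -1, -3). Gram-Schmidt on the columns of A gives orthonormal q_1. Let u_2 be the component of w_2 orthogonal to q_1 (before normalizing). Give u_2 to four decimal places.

w_1 = (-4, -2, -3); ‖w_1‖ = 5.3852, so q_1 = (-0.7428, -0.3714, -0.5571).
q_1·w_2 = (-0.7428)·3 + (-0.3714)·(-1) + (-0.5571)·(-3) = -0.1857.
u_2 = w_2 + 0.1857·q_1 = (2.8621, -1.0690, -3.1034).

u_2 = (2.8621, -1.0690, -3.1034)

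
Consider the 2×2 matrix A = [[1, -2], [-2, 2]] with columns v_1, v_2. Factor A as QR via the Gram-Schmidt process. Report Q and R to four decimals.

e_1 = v_1/‖v_1‖ = (1, -2)/2.2361 = (0.4472, -0.8944).
r_{12} = e_1·v_2 = -2.6833.
u_2 = v_2 + 2.6833·e_1 = (-0.8000, -0.4000).
‖u_2‖ = 0.8944, so e_2 = (-0.8944, -0.4472).

Q = [[0.4472, -0.8944], [-0.8944, -0.4472]], R = [[2.2361, -2.6833], [0.0000, 0.8944]]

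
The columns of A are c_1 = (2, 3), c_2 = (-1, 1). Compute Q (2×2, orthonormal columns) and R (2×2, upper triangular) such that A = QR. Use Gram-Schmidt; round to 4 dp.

Q = [[0.5547, -0.8321], [0.8321, 0.5547]], R = [[3.6056, 0.2774], [0.0000, 1.3868]]

c_1 = (2, 3); ‖c_1‖ = 3.6056, so e_1 = (0.5547, 0.8321).
e_1·c_2 = 0.5547·(-1) + 0.8321·1 = 0.2774.
u_2 = c_2 − 0.2774·e_1 = (-1.1538, 0.7692).
‖u_2‖ = 1.3868, so e_2 = (-0.8321, 0.5547).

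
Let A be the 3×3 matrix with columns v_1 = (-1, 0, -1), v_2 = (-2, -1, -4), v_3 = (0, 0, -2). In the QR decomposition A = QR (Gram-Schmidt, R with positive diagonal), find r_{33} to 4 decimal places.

r_{33} = 0.8165

v_1 = (-1, 0, -1); ‖v_1‖ = 1.4142, so q_1 = (-0.7071, 0.0000, -0.7071).
q_1·v_2 = (-0.7071)·(-2) + 0.0000·(-1) + (-0.7071)·(-4) = 4.2426.
u_2 = v_2 − 4.2426·q_1 = (1.0000, -1.0000, -1.0000).
‖u_2‖ = 1.7321, so q_2 = (0.5774, -0.5774, -0.5774).
q_1·v_3 = (-0.7071)·0 + 0.0000·0 + (-0.7071)·(-2) = 1.4142; q_2·v_3 = 0.5774·0 + (-0.5774)·0 + (-0.5774)·(-2) = 1.1547.
u_3 = v_3 − 1.4142·q_1 − 1.1547·q_2 = (0.3333, 0.6667, -0.3333).
r_{33} = ‖u_3‖ = 0.8165.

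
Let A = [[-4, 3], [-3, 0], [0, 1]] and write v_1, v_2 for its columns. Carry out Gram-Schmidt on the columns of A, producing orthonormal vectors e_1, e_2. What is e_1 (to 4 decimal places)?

e_1 = (-0.8000, -0.6000, 0.0000)

e_1 = v_1/‖v_1‖ = (-4, -3, 0)/5.0000 = (-0.8000, -0.6000, 0.0000).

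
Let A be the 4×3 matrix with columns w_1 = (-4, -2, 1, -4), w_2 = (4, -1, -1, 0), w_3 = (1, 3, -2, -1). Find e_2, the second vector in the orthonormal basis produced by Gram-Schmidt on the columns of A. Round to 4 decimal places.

e_2 = (0.6889, -0.5245, -0.1722, -0.4697)

w_1 = (-4, -2, 1, -4); ‖w_1‖ = 6.0828, so e_1 = (-0.6576, -0.3288, 0.1644, -0.6576).
e_1·w_2 = (-0.6576)·4 + (-0.3288)·(-1) + 0.1644·(-1) + (-0.6576)·0 = -2.4660.
u_2 = w_2 + 2.4660·e_1 = (2.3784, -1.8108, -0.5946, -1.6216).
‖u_2‖ = 3.4524, so e_2 = (0.6889, -0.5245, -0.1722, -0.4697).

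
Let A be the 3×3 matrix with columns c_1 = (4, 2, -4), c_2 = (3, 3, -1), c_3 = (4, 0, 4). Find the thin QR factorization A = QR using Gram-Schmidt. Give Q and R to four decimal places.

q_1 = c_1/‖c_1‖ = (4, 2, -4)/6.0000 = (0.6667, 0.3333, -0.6667).
r_{12} = q_1·c_2 = 3.6667.
u_2 = c_2 − 3.6667·q_1 = (0.5556, 1.7778, 1.4444).
‖u_2‖ = 2.3570, so q_2 = (0.2357, 0.7542, 0.6128).
r_{13} = q_1·c_3 = 0.0000; r_{23} = q_2·c_3 = 3.3941.
u_3 = c_3 + 0.0000·q_1 − 3.3941·q_2 = (3.2000, -2.5600, 1.9200).
‖u_3‖ = 4.5255, so q_3 = (0.7071, -0.5657, 0.4243).

Q = [[0.6667, 0.2357, 0.7071], [0.3333, 0.7542, -0.5657], [-0.6667, 0.6128, 0.4243]], R = [[6.0000, 3.6667, 0.0000], [0.0000, 2.3570, 3.3941], [0.0000, 0.0000, 4.5255]]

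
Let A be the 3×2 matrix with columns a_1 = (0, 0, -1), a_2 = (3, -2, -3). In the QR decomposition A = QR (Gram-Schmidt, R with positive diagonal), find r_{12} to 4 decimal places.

r_{12} = 3.0000

q_1 = a_1/‖a_1‖ = (0, 0, -1)/1.0000 = (0.0000, 0.0000, -1.0000).
r_{12} = q_1·a_2 = 3.0000.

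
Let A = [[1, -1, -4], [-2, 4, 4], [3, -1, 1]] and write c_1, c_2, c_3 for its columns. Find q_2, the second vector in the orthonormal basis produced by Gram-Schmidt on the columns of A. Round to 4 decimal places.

q_2 = (-0.0514, 0.8230, 0.5658)

c_1 = (1, -2, 3); ‖c_1‖ = 3.7417, so q_1 = (0.2673, -0.5345, 0.8018).
q_1·c_2 = 0.2673·(-1) + (-0.5345)·4 + 0.8018·(-1) = -3.2071.
u_2 = c_2 + 3.2071·q_1 = (-0.1429, 2.2857, 1.5714).
‖u_2‖ = 2.7775, so q_2 = (-0.0514, 0.8230, 0.5658).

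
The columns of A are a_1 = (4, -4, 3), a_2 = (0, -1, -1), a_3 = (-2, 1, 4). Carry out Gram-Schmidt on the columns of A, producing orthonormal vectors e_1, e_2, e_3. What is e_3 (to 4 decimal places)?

e_1 = a_1/‖a_1‖ = (4, -4, 3)/6.4031 = (0.6247, -0.6247, 0.4685).
r_{12} = e_1·a_2 = 0.1562.
u_2 = a_2 − 0.1562·e_1 = (-0.0976, -0.9024, -1.0732).
‖u_2‖ = 1.4056, so e_2 = (-0.0694, -0.6420, -0.7635).
r_{13} = e_1·a_3 = 0.0000; r_{23} = e_2·a_3 = -3.5573.
u_3 = a_3 + 0.0000·e_1 + 3.5573·e_2 = (-2.2469, -1.2840, 1.2840).
‖u_3‖ = 2.8889, so e_3 = (-0.7778, -0.4444, 0.4444).

e_3 = (-0.7778, -0.4444, 0.4444)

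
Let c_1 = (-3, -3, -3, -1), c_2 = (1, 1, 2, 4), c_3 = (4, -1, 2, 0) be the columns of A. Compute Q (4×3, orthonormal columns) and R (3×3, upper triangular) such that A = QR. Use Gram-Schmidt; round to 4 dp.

Q = [[-0.5669, -0.1992, 0.6451], [-0.5669, -0.1992, -0.7539], [-0.5669, 0.0797, 0.1197], [-0.1890, 0.9562, -0.0326]], R = [[5.2915, -3.0237, -2.8347], [0.0000, 3.5857, -0.4383], [0.0000, 0.0000, 3.5738]]

c_1 = (-3, -3, -3, -1); ‖c_1‖ = 5.2915, so q_1 = (-0.5669, -0.5669, -0.5669, -0.1890).
q_1·c_2 = (-0.5669)·1 + (-0.5669)·1 + (-0.5669)·2 + (-0.1890)·4 = -3.0237.
u_2 = c_2 + 3.0237·q_1 = (-0.7143, -0.7143, 0.2857, 3.4286).
‖u_2‖ = 3.5857, so q_2 = (-0.1992, -0.1992, 0.0797, 0.9562).
q_1·c_3 = (-0.5669)·4 + (-0.5669)·(-1) + (-0.5669)·2 + (-0.1890)·0 = -2.8347; q_2·c_3 = (-0.1992)·4 + (-0.1992)·(-1) + 0.0797·2 + 0.9562·0 = -0.4383.
u_3 = c_3 + 2.8347·q_1 + 0.4383·q_2 = (2.3056, -2.6944, 0.4278, -0.1167).
‖u_3‖ = 3.5738, so q_3 = (0.6451, -0.7539, 0.1197, -0.0326).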